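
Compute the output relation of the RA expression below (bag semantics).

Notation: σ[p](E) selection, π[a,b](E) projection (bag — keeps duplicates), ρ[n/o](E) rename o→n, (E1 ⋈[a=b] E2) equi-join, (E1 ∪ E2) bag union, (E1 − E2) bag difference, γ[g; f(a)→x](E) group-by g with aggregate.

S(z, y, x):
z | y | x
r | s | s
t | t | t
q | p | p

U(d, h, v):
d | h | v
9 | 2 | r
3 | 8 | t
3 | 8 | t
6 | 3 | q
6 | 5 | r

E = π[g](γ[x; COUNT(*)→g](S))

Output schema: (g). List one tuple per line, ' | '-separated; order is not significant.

Stepwise |·|:
  S → 3
  γ[x; COUNT(*)→g](S) → 3
  π[g](γ[x; COUNT(*)→g](S)) → 3

== RESULT ==
g
1
1
1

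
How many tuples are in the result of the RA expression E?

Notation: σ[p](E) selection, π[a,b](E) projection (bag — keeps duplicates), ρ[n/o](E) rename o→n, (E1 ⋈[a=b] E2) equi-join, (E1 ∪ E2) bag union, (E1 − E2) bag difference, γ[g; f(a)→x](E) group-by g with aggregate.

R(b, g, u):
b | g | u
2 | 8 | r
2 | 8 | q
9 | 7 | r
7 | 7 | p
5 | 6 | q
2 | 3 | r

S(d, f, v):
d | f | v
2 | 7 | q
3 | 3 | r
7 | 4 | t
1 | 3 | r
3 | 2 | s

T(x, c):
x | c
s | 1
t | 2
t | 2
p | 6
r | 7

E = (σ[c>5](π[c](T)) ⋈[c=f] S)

Subexpression sizes:
  T → 5
  π[c](T) → 5
  σ[c>5](π[c](T)) → 2
  S → 5
  (σ[c>5](π[c](T)) ⋈[c=f] S) → 1

|E| = 1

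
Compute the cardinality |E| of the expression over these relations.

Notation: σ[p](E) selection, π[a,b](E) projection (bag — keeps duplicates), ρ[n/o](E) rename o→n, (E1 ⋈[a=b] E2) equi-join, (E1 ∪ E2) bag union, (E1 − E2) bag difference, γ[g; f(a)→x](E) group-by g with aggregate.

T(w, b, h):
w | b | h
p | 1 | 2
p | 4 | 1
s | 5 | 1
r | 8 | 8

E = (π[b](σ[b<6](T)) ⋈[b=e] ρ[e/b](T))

Row counts bottom-up:
  T → 4
  σ[b<6](T) → 3
  π[b](σ[b<6](T)) → 3
  T → 4
  ρ[e/b](T) → 4
  (π[b](σ[b<6](T)) ⋈[b=e] ρ[e/b](T)) → 3

|E| = 3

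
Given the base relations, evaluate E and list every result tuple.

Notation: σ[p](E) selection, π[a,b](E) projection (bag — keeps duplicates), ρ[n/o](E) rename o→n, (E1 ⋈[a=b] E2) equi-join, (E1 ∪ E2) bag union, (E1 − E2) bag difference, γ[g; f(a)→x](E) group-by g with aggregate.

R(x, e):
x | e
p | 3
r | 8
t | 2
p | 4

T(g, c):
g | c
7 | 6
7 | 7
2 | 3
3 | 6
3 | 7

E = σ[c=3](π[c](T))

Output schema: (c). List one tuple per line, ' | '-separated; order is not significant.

Stepwise |·|:
  T → 5
  π[c](T) → 5
  σ[c=3](π[c](T)) → 1

== RESULT ==
c
3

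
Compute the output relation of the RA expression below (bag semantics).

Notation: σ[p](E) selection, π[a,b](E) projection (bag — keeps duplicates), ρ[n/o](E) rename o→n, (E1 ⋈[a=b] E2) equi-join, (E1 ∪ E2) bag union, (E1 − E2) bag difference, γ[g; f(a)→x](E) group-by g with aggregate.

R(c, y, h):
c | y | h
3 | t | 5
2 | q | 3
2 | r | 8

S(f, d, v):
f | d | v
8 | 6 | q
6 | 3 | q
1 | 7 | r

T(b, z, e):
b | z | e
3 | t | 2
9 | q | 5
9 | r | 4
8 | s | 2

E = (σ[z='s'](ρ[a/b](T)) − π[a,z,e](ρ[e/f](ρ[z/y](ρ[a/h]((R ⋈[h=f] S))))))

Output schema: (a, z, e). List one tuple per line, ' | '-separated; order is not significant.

Stepwise |·|:
  T → 4
  ρ[a/b](T) → 4
  σ[z='s'](ρ[a/b](T)) → 1
  R → 3
  S → 3
  (R ⋈[h=f] S) → 1
  ρ[a/h]((R ⋈[h=f] S)) → 1
  ρ[z/y](ρ[a/h]((R ⋈[h=f] S))) → 1
  ρ[e/f](ρ[z/y](ρ[a/h]((R ⋈[h=f] S)))) → 1
  π[a,z,e](ρ[e/f](ρ[z/y](ρ[a/h]((R ⋈[h=f] S))))) → 1
  (σ[z='s'](ρ[a/b](T)) − π[a,z,e](ρ[e/f](ρ[z/y](ρ[a/h]((R ⋈[h=f] S)))))) → 1

== RESULT ==
a | z | e
8 | s | 2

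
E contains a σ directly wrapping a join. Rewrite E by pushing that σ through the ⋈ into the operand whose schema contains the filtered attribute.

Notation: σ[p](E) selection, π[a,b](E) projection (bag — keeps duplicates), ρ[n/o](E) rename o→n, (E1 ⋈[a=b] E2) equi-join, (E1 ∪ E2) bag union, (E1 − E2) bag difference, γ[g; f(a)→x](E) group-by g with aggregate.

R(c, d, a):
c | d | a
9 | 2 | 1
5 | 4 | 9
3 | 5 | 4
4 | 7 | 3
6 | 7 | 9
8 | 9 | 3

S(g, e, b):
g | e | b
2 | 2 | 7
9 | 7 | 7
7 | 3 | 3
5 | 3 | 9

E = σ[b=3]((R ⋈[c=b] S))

σ filters on b, owned by the right side.
E' = (R ⋈[c=b] σ[b=3](S))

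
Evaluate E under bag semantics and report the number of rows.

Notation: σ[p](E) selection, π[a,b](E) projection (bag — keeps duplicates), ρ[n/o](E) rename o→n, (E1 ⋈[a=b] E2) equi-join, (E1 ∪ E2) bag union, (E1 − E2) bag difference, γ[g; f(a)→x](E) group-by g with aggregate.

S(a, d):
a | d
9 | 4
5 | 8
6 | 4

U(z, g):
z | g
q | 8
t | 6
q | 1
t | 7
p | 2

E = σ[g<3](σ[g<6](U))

Per-node cardinality:
  U → 5
  σ[g<6](U) → 2
  σ[g<3](σ[g<6](U)) → 2

|E| = 2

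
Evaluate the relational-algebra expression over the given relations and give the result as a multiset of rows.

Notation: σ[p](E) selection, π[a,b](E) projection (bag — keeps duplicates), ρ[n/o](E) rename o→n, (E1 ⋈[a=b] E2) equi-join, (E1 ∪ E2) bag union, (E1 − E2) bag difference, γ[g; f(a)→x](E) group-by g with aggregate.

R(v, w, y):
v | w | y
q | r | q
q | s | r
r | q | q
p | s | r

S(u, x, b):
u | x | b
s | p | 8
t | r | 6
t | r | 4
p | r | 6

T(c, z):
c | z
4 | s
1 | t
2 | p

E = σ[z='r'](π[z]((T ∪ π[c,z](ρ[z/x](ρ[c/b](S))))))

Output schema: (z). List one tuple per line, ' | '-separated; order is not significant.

Per-node cardinality:
  T → 3
  S → 4
  ρ[c/b](S) → 4
  ρ[z/x](ρ[c/b](S)) → 4
  π[c,z](ρ[z/x](ρ[c/b](S))) → 4
  (T ∪ π[c,z](ρ[z/x](ρ[c/b](S)))) → 7
  π[z]((T ∪ π[c,z](ρ[z/x](ρ[c/b](S))))) → 7
  σ[z='r'](π[z]((T ∪ π[c,z](ρ[z/x](ρ[c/b](S)))))) → 3

== RESULT ==
z
r
r
r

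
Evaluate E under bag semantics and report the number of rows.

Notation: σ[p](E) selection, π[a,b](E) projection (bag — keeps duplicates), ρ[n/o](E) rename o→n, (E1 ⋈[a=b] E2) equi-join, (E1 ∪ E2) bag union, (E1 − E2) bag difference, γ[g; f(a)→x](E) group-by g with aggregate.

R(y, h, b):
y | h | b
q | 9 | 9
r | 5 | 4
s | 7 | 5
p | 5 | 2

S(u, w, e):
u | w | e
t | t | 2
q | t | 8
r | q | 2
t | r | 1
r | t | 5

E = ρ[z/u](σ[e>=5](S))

Subexpression sizes:
  S → 5
  σ[e>=5](S) → 2
  ρ[z/u](σ[e>=5](S)) → 2

|E| = 2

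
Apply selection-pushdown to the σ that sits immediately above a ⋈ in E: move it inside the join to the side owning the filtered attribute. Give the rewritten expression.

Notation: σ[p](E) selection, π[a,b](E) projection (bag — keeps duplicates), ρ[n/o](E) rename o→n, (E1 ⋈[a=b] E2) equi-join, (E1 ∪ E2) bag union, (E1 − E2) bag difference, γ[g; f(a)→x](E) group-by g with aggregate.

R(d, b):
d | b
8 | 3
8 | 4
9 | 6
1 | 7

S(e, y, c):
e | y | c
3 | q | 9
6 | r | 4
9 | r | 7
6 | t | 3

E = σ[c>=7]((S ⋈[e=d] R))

σ filters on c, owned by the left side.
E' = (σ[c>=7](S) ⋈[e=d] R)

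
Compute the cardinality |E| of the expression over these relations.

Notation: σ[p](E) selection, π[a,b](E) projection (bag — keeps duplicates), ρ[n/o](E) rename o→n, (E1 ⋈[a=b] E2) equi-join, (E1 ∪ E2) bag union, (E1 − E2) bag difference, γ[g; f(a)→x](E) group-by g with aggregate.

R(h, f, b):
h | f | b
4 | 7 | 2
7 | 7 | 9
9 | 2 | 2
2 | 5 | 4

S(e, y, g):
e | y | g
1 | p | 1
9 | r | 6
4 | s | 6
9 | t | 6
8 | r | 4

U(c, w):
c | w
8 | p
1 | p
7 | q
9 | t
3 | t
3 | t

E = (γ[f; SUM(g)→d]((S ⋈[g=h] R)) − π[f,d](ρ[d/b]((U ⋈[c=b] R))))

Subexpression sizes:
  S → 5
  R → 4
  (S ⋈[g=h] R) → 1
  γ[f; SUM(g)→d]((S ⋈[g=h] R)) → 1
  U → 6
  R → 4
  (U ⋈[c=b] R) → 1
  ρ[d/b]((U ⋈[c=b] R)) → 1
  π[f,d](ρ[d/b]((U ⋈[c=b] R))) → 1
  (γ[f; SUM(g)→d]((S ⋈[g=h] R)) − π[f,d](ρ[d/b]((U ⋈[c=b] R)))) → 1

|E| = 1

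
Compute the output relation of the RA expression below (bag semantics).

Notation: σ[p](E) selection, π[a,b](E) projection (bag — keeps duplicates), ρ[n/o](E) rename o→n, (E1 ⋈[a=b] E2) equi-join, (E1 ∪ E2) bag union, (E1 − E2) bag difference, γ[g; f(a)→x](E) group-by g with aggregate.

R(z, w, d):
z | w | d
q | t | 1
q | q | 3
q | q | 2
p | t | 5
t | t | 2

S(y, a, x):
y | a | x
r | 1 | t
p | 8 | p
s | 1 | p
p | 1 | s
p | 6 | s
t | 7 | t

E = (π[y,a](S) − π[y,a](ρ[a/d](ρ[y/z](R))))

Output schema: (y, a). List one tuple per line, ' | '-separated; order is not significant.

Row counts bottom-up:
  S → 6
  π[y,a](S) → 6
  R → 5
  ρ[y/z](R) → 5
  ρ[a/d](ρ[y/z](R)) → 5
  π[y,a](ρ[a/d](ρ[y/z](R))) → 5
  (π[y,a](S) − π[y,a](ρ[a/d](ρ[y/z](R)))) → 6

== RESULT ==
y | a
p | 1
p | 6
p | 8
r | 1
s | 1
t | 7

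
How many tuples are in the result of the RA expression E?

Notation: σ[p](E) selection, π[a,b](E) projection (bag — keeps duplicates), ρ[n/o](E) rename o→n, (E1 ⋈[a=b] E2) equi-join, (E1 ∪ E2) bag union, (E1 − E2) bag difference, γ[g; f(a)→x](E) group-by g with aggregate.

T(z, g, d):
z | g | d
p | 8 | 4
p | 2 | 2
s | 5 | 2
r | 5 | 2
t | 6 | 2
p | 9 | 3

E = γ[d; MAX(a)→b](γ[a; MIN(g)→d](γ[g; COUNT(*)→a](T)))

Row counts bottom-up:
  T → 6
  γ[g; COUNT(*)→a](T) → 5
  γ[a; MIN(g)→d](γ[g; COUNT(*)→a](T)) → 2
  γ[d; MAX(a)→b](γ[a; MIN(g)→d](γ[g; COUNT(*)→a](T))) → 2

|E| = 2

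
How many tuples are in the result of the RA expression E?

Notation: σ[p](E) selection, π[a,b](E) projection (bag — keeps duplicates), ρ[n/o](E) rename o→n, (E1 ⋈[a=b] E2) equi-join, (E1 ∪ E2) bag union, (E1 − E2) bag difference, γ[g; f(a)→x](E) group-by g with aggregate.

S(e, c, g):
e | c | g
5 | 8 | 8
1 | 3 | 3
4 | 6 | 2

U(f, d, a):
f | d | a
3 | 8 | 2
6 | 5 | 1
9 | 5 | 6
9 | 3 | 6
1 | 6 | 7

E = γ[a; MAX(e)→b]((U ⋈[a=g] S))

Row counts bottom-up:
  U → 5
  S → 3
  (U ⋈[a=g] S) → 1
  γ[a; MAX(e)→b]((U ⋈[a=g] S)) → 1

|E| = 1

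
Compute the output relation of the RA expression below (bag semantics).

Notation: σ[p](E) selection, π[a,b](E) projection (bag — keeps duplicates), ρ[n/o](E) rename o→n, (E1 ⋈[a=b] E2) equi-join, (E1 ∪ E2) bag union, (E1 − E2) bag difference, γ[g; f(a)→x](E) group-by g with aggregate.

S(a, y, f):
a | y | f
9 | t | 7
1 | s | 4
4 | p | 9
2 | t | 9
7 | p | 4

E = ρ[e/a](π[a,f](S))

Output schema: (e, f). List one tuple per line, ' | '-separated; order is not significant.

Subexpression sizes:
  S → 5
  π[a,f](S) → 5
  ρ[e/a](π[a,f](S)) → 5

== RESULT ==
e | f
1 | 4
2 | 9
4 | 9
7 | 4
9 | 7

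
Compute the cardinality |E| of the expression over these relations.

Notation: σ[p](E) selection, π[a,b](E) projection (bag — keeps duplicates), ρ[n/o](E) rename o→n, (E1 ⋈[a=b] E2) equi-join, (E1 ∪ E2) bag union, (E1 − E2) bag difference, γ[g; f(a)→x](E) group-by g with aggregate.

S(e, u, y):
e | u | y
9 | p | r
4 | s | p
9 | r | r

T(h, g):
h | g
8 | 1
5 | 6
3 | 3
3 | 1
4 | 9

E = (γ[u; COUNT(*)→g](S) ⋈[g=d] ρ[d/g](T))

Subexpression sizes:
  S → 3
  γ[u; COUNT(*)→g](S) → 3
  T → 5
  ρ[d/g](T) → 5
  (γ[u; COUNT(*)→g](S) ⋈[g=d] ρ[d/g](T)) → 6

|E| = 6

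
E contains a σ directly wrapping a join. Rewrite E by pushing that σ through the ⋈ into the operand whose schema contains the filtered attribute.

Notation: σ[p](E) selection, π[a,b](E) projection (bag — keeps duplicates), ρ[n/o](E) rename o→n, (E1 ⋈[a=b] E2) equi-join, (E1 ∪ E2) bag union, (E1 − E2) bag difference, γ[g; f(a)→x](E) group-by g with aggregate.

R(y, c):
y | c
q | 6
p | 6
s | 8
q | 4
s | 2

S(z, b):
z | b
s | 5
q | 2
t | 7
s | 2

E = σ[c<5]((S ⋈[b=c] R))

σ filters on c, owned by the right side.
E' = (S ⋈[b=c] σ[c<5](R))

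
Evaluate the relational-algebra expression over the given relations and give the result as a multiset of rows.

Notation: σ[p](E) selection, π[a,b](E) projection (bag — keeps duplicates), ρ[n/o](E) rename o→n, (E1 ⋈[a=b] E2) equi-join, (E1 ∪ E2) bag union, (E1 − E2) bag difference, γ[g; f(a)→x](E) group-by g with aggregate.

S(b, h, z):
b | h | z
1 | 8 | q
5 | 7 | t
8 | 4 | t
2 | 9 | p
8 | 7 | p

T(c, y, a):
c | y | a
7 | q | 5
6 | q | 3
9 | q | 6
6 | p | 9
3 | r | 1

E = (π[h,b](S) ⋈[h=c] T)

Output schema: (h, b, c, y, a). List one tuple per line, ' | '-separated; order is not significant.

Stepwise |·|:
  S → 5
  π[h,b](S) → 5
  T → 5
  (π[h,b](S) ⋈[h=c] T) → 3

== RESULT ==
h | b | c | y | a
7 | 5 | 7 | q | 5
7 | 8 | 7 | q | 5
9 | 2 | 9 | q | 6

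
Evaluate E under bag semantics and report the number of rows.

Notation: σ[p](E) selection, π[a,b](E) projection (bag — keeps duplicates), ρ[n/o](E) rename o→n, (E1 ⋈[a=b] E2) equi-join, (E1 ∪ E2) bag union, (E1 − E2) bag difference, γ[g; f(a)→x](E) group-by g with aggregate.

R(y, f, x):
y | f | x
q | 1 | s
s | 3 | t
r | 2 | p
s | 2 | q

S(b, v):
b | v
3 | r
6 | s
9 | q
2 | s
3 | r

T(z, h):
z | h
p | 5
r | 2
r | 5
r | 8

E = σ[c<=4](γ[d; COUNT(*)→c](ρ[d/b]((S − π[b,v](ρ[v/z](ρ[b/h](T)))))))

Subexpression sizes:
  S → 5
  T → 4
  ρ[b/h](T) → 4
  ρ[v/z](ρ[b/h](T)) → 4
  π[b,v](ρ[v/z](ρ[b/h](T))) → 4
  (S − π[b,v](ρ[v/z](ρ[b/h](T)))) → 5
  ρ[d/b]((S − π[b,v](ρ[v/z](ρ[b/h](T))))) → 5
  γ[d; COUNT(*)→c](ρ[d/b]((S − π[b,v](ρ[v/z](ρ[b/h](T)))))) → 4
  σ[c<=4](γ[d; COUNT(*)→c](ρ[d/b]((S − π[b,v](ρ[v/z](ρ[b/h](T))))))) → 4

|E| = 4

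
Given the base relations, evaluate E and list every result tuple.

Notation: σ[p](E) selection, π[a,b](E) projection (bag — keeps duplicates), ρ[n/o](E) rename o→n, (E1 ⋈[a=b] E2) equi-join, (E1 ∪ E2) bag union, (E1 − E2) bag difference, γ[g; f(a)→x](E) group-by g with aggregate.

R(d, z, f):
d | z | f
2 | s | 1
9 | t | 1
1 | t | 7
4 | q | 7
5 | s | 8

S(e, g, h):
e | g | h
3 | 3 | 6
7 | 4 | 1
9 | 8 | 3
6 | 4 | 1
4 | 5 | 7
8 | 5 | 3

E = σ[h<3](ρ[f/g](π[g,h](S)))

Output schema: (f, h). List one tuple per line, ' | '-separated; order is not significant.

Per-node cardinality:
  S → 6
  π[g,h](S) → 6
  ρ[f/g](π[g,h](S)) → 6
  σ[h<3](ρ[f/g](π[g,h](S))) → 2

== RESULT ==
f | h
4 | 1
4 | 1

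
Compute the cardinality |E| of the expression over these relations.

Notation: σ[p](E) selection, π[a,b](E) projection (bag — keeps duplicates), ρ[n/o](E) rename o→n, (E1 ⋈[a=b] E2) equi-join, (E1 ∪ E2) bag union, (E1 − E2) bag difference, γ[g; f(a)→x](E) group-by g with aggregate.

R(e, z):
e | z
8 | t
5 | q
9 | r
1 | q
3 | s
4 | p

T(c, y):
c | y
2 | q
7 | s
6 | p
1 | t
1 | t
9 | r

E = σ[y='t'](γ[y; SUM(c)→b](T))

Subexpression sizes:
  T → 6
  γ[y; SUM(c)→b](T) → 5
  σ[y='t'](γ[y; SUM(c)→b](T)) → 1

|E| = 1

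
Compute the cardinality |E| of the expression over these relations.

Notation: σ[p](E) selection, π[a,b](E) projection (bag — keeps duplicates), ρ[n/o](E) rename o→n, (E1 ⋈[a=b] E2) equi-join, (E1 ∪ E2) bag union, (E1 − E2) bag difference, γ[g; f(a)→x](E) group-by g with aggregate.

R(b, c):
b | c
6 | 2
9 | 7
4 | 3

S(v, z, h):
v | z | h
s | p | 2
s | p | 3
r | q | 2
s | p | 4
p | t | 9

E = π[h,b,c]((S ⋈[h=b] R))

Stepwise |·|:
  S → 5
  R → 3
  (S ⋈[h=b] R) → 2
  π[h,b,c]((S ⋈[h=b] R)) → 2

|E| = 2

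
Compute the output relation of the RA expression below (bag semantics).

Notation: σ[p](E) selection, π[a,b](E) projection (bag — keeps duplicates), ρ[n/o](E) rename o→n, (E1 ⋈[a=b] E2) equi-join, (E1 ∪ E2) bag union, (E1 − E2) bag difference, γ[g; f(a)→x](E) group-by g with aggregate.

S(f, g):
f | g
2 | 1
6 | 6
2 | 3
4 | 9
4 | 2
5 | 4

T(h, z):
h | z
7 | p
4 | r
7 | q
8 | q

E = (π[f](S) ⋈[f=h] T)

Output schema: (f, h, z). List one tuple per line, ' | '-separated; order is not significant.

Per-node cardinality:
  S → 6
  π[f](S) → 6
  T → 4
  (π[f](S) ⋈[f=h] T) → 2

== RESULT ==
f | h | z
4 | 4 | r
4 | 4 | r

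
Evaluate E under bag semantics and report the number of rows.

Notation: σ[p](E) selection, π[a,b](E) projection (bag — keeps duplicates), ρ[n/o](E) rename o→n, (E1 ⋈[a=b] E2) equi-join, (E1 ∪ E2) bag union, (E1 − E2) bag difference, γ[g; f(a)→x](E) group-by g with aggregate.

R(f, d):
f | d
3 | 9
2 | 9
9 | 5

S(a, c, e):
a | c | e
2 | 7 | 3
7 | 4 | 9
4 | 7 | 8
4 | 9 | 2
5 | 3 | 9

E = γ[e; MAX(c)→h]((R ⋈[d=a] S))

Row counts bottom-up:
  R → 3
  S → 5
  (R ⋈[d=a] S) → 1
  γ[e; MAX(c)→h]((R ⋈[d=a] S)) → 1

|E| = 1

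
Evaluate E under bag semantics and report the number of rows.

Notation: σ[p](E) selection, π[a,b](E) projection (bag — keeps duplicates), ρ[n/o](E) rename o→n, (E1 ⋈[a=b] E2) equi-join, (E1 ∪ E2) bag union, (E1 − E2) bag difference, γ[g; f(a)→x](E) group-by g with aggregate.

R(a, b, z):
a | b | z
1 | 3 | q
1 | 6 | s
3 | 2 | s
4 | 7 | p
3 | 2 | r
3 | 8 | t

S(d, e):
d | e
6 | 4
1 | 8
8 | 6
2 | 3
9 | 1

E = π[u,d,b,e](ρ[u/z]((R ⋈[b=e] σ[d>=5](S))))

Per-node cardinality:
  R → 6
  S → 5
  σ[d>=5](S) → 3
  (R ⋈[b=e] σ[d>=5](S)) → 1
  ρ[u/z]((R ⋈[b=e] σ[d>=5](S))) → 1
  π[u,d,b,e](ρ[u/z]((R ⋈[b=e] σ[d>=5](S)))) → 1

|E| = 1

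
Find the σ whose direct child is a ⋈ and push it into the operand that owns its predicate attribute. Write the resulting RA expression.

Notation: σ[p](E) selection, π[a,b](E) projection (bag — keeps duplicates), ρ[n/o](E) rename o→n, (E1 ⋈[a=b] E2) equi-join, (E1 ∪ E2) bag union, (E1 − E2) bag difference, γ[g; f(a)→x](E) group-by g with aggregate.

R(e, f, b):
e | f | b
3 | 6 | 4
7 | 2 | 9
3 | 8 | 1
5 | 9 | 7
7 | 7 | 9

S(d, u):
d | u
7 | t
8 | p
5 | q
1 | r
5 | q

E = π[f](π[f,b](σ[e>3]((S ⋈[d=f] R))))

σ filters on e, owned by the right side.
E' = π[f](π[f,b]((S ⋈[d=f] σ[e>3](R))))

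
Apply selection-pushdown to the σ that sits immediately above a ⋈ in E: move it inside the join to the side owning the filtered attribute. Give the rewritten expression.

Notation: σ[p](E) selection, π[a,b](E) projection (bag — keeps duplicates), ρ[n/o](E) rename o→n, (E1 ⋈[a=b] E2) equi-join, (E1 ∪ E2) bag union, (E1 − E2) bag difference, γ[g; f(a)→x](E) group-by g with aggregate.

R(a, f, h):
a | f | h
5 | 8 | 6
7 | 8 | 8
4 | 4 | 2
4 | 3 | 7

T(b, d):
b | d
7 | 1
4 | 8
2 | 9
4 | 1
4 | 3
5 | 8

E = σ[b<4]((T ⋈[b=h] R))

σ filters on b, owned by the left side.
E' = (σ[b<4](T) ⋈[b=h] R)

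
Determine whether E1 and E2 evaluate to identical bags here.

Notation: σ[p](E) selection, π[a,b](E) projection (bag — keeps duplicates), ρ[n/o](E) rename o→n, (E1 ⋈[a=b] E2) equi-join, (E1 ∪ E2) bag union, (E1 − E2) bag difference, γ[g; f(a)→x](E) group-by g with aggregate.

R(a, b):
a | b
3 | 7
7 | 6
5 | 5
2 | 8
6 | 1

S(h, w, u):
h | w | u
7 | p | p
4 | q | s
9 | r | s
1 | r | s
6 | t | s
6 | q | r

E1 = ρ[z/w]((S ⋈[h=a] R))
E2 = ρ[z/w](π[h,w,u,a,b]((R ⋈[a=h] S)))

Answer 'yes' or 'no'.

E1 per-node cardinality:
  S → 6
  R → 5
  (S ⋈[h=a] R) → 3
  ρ[z/w]((S ⋈[h=a] R)) → 3
E2 per-node cardinality:
  R → 5
  S → 6
  (R ⋈[a=h] S) → 3
  π[h,w,u,a,b]((R ⋈[a=h] S)) → 3
  ρ[z/w](π[h,w,u,a,b]((R ⋈[a=h] S))) → 3

E1 and E2 produce the same multiset:
h | z | u | a | b
6 | q | r | 6 | 1
6 | t | s | 6 | 1
7 | p | p | 7 | 6

yes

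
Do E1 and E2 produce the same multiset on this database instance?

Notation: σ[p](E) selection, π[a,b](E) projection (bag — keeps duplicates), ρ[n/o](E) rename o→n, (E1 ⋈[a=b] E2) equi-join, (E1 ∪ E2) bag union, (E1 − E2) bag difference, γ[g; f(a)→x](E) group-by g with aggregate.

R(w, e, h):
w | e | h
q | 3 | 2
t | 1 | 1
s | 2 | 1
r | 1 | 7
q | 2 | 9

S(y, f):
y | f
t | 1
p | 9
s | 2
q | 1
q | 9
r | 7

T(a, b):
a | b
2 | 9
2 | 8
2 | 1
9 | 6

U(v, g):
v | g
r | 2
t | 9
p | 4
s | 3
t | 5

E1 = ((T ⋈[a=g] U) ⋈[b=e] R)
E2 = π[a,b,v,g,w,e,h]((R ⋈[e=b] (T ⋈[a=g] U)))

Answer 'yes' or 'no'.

E1 stepwise |·|:
  T → 4
  U → 5
  (T ⋈[a=g] U) → 4
  R → 5
  ((T ⋈[a=g] U) ⋈[b=e] R) → 2
E2 stepwise |·|:
  R → 5
  T → 4
  U → 5
  (T ⋈[a=g] U) → 4
  (R ⋈[e=b] (T ⋈[a=g] U)) → 2
  π[a,b,v,g,w,e,h]((R ⋈[e=b] (T ⋈[a=g] U))) → 2

E1 and E2 produce the same multiset:
a | b | v | g | w | e | h
2 | 1 | r | 2 | r | 1 | 7
2 | 1 | r | 2 | t | 1 | 1

yes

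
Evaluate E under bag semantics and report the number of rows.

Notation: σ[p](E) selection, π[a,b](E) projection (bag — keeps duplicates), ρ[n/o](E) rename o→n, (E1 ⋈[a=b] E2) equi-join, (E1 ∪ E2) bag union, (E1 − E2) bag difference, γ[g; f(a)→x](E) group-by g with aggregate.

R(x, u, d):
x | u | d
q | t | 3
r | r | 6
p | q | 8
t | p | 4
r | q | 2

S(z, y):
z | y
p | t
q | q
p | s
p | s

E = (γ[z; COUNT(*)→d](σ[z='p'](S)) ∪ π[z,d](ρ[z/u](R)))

Row counts bottom-up:
  S → 4
  σ[z='p'](S) → 3
  γ[z; COUNT(*)→d](σ[z='p'](S)) → 1
  R → 5
  ρ[z/u](R) → 5
  π[z,d](ρ[z/u](R)) → 5
  (γ[z; COUNT(*)→d](σ[z='p'](S)) ∪ π[z,d](ρ[z/u](R))) → 6

|E| = 6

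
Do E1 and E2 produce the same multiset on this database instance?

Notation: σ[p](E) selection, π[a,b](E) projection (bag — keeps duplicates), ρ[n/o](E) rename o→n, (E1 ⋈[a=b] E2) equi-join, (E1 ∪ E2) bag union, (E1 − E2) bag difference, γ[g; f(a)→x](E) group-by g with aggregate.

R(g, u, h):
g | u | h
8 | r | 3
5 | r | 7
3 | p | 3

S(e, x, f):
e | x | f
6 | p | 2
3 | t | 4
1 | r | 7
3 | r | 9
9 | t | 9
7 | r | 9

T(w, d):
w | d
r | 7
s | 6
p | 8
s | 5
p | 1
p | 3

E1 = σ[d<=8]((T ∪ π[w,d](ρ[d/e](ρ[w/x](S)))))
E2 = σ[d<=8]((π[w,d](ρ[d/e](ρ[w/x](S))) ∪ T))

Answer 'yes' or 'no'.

E1 row counts bottom-up:
  T → 6
  S → 6
  ρ[w/x](S) → 6
  ρ[d/e](ρ[w/x](S)) → 6
  π[w,d](ρ[d/e](ρ[w/x](S))) → 6
  (T ∪ π[w,d](ρ[d/e](ρ[w/x](S)))) → 12
  σ[d<=8]((T ∪ π[w,d](ρ[d/e](ρ[w/x](S))))) → 11
E2 row counts bottom-up:
  S → 6
  ρ[w/x](S) → 6
  ρ[d/e](ρ[w/x](S)) → 6
  π[w,d](ρ[d/e](ρ[w/x](S))) → 6
  T → 6
  (π[w,d](ρ[d/e](ρ[w/x](S))) ∪ T) → 12
  σ[d<=8]((π[w,d](ρ[d/e](ρ[w/x](S))) ∪ T)) → 11

E1 and E2 produce the same multiset:
w | d
p | 1
p | 3
p | 6
p | 8
r | 1
r | 3
r | 7
r | 7
s | 5
s | 6
t | 3

yes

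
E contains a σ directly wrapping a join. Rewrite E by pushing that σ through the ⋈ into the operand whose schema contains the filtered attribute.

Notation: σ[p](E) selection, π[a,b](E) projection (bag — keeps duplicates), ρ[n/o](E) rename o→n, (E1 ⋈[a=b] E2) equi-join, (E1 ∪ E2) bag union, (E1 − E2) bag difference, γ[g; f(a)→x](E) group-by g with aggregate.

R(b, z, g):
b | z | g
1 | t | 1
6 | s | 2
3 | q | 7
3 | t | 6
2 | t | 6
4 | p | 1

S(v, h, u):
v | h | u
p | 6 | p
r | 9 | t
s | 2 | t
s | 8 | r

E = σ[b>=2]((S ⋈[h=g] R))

σ filters on b, owned by the right side.
E' = (S ⋈[h=g] σ[b>=2](R))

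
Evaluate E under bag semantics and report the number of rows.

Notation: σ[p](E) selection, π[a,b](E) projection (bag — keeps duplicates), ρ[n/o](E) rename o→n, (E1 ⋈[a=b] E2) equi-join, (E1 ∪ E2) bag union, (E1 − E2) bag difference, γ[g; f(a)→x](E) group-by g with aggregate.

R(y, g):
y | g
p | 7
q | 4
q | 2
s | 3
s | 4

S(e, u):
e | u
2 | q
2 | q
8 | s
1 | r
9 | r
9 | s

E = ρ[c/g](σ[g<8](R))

Subexpression sizes:
  R → 5
  σ[g<8](R) → 5
  ρ[c/g](σ[g<8](R)) → 5

|E| = 5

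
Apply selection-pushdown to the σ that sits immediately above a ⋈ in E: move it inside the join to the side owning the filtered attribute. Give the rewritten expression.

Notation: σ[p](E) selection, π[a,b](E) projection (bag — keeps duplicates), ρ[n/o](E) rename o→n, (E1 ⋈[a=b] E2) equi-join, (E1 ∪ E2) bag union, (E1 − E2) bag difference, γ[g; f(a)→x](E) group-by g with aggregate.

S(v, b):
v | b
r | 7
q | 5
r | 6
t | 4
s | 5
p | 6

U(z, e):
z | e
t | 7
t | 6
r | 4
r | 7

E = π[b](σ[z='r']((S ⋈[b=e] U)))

σ filters on z, owned by the right side.
E' = π[b]((S ⋈[b=e] σ[z='r'](U)))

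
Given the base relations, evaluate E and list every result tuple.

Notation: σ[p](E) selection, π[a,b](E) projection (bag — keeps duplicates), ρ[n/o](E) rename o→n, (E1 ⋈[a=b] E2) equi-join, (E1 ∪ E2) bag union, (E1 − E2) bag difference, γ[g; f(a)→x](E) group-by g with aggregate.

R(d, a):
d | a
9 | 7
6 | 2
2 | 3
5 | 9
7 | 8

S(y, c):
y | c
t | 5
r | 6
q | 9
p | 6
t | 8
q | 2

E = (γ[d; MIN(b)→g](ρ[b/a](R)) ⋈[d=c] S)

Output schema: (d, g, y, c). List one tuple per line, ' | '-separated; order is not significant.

Stepwise |·|:
  R → 5
  ρ[b/a](R) → 5
  γ[d; MIN(b)→g](ρ[b/a](R)) → 5
  S → 6
  (γ[d; MIN(b)→g](ρ[b/a](R)) ⋈[d=c] S) → 5

== RESULT ==
d | g | y | c
2 | 3 | q | 2
5 | 9 | t | 5
6 | 2 | p | 6
6 | 2 | r | 6
9 | 7 | q | 9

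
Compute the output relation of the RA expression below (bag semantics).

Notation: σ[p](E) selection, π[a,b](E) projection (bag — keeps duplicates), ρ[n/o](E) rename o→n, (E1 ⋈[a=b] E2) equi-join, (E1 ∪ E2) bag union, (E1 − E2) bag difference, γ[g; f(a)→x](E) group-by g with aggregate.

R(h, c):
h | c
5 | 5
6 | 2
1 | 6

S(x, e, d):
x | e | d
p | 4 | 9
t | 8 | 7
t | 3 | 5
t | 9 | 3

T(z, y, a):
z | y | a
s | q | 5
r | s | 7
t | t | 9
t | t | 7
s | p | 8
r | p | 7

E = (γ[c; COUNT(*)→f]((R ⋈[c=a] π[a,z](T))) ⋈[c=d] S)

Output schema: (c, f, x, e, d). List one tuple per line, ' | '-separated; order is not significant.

Subexpression sizes:
  R → 3
  T → 6
  π[a,z](T) → 6
  (R ⋈[c=a] π[a,z](T)) → 1
  γ[c; COUNT(*)→f]((R ⋈[c=a] π[a,z](T))) → 1
  S → 4
  (γ[c; COUNT(*)→f]((R ⋈[c=a] π[a,z](T))) ⋈[c=d] S) → 1

== RESULT ==
c | f | x | e | d
5 | 1 | t | 3 | 5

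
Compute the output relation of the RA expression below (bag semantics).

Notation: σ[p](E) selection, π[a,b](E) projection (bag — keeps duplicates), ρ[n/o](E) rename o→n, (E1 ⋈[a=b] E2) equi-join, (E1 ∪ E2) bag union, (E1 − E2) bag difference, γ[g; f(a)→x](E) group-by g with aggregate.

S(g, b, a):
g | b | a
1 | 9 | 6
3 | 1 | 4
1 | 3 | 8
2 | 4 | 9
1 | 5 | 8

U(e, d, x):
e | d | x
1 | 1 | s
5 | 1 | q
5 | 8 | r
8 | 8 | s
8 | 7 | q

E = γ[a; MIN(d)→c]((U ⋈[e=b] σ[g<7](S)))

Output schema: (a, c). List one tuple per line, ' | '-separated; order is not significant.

Stepwise |·|:
  U → 5
  S → 5
  σ[g<7](S) → 5
  (U ⋈[e=b] σ[g<7](S)) → 3
  γ[a; MIN(d)→c]((U ⋈[e=b] σ[g<7](S))) → 2

== RESULT ==
a | c
4 | 1
8 | 1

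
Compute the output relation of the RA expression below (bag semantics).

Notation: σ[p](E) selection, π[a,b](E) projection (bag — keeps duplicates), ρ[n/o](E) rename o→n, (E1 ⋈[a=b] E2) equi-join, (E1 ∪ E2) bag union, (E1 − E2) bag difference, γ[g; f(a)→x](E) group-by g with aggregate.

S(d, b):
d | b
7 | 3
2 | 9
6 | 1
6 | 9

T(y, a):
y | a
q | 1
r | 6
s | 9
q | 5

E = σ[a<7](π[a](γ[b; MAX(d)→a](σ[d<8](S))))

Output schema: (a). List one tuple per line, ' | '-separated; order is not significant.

Per-node cardinality:
  S → 4
  σ[d<8](S) → 4
  γ[b; MAX(d)→a](σ[d<8](S)) → 3
  π[a](γ[b; MAX(d)→a](σ[d<8](S))) → 3
  σ[a<7](π[a](γ[b; MAX(d)→a](σ[d<8](S)))) → 2

== RESULT ==
a
6
6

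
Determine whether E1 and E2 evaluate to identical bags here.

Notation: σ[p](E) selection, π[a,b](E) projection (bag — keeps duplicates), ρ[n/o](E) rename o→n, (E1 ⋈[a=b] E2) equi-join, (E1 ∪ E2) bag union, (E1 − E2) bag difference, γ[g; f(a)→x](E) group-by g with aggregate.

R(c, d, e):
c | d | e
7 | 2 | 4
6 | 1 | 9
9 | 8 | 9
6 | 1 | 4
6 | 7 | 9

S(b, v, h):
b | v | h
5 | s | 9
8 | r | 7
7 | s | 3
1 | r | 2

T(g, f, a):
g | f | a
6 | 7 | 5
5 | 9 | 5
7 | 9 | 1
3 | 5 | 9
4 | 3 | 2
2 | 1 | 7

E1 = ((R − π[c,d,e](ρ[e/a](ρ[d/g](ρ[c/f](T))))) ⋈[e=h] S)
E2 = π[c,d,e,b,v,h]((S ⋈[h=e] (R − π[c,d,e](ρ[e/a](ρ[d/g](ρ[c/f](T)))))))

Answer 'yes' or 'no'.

E1 row counts bottom-up:
  R → 5
  T → 6
  ρ[c/f](T) → 6
  ρ[d/g](ρ[c/f](T)) → 6
  ρ[e/a](ρ[d/g](ρ[c/f](T))) → 6
  π[c,d,e](ρ[e/a](ρ[d/g](ρ[c/f](T)))) → 6
  (R − π[c,d,e](ρ[e/a](ρ[d/g](ρ[c/f](T))))) → 5
  S → 4
  ((R − π[c,d,e](ρ[e/a](ρ[d/g](ρ[c/f](T))))) ⋈[e=h] S) → 3
E2 row counts bottom-up:
  S → 4
  R → 5
  T → 6
  ρ[c/f](T) → 6
  ρ[d/g](ρ[c/f](T)) → 6
  ρ[e/a](ρ[d/g](ρ[c/f](T))) → 6
  π[c,d,e](ρ[e/a](ρ[d/g](ρ[c/f](T)))) → 6
  (R − π[c,d,e](ρ[e/a](ρ[d/g](ρ[c/f](T))))) → 5
  (S ⋈[h=e] (R − π[c,d,e](ρ[e/a](ρ[d/g](ρ[c/f](T)))))) → 3
  π[c,d,e,b,v,h]((S ⋈[h=e] (R − π[c,d,e](ρ[e/a](ρ[d/g](ρ[c/f](T))))))) → 3

E1 and E2 produce the same multiset:
c | d | e | b | v | h
6 | 1 | 9 | 5 | s | 9
6 | 7 | 9 | 5 | s | 9
9 | 8 | 9 | 5 | s | 9

yes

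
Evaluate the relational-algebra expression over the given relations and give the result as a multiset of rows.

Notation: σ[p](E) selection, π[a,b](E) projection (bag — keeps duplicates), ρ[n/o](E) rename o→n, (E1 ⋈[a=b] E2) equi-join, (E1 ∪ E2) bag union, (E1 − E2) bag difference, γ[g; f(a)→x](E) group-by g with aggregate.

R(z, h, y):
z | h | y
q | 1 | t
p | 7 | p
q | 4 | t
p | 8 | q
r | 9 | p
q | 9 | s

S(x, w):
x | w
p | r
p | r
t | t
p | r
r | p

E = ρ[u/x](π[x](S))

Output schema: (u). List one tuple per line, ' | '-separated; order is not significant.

Row counts bottom-up:
  S → 5
  π[x](S) → 5
  ρ[u/x](π[x](S)) → 5

== RESULT ==
u
p
p
p
r
t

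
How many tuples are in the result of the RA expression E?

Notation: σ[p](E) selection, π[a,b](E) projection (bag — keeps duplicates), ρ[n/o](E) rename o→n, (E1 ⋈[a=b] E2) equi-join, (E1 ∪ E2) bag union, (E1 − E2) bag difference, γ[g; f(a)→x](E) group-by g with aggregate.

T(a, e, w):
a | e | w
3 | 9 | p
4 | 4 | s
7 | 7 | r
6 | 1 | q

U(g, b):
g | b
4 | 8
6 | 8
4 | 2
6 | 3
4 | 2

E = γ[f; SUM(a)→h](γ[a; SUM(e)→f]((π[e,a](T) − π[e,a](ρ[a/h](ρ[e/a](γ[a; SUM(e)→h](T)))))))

Subexpression sizes:
  T → 4
  π[e,a](T) → 4
  T → 4
  γ[a; SUM(e)→h](T) → 4
  ρ[e/a](γ[a; SUM(e)→h](T)) → 4
  ρ[a/h](ρ[e/a](γ[a; SUM(e)→h](T))) → 4
  π[e,a](ρ[a/h](ρ[e/a](γ[a; SUM(e)→h](T)))) → 4
  (π[e,a](T) − π[e,a](ρ[a/h](ρ[e/a](γ[a; SUM(e)→h](T))))) → 2
  γ[a; SUM(e)→f]((π[e,a](T) − π[e,a](ρ[a/h](ρ[e/a](γ[a; SUM(e)→h](T)))))) → 2
  γ[f; SUM(a)→h](γ[a; SUM(e)→f]((π[e,a](T) − π[e,a](ρ[a/h](ρ[e/a](γ[a; SUM(e)→h](T))))))) → 2

|E| = 2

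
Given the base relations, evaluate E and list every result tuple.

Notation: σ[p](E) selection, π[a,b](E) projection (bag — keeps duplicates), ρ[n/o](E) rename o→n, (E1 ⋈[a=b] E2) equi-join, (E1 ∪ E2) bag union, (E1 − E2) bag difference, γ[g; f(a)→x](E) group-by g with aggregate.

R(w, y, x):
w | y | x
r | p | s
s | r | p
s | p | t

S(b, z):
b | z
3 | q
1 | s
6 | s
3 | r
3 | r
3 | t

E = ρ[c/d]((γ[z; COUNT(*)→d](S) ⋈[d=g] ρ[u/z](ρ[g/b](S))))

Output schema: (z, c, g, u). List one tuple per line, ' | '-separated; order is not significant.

Row counts bottom-up:
  S → 6
  γ[z; COUNT(*)→d](S) → 4
  S → 6
  ρ[g/b](S) → 6
  ρ[u/z](ρ[g/b](S)) → 6
  (γ[z; COUNT(*)→d](S) ⋈[d=g] ρ[u/z](ρ[g/b](S))) → 2
  ρ[c/d]((γ[z; COUNT(*)→d](S) ⋈[d=g] ρ[u/z](ρ[g/b](S)))) → 2

== RESULT ==
z | c | g | u
q | 1 | 1 | s
t | 1 | 1 | s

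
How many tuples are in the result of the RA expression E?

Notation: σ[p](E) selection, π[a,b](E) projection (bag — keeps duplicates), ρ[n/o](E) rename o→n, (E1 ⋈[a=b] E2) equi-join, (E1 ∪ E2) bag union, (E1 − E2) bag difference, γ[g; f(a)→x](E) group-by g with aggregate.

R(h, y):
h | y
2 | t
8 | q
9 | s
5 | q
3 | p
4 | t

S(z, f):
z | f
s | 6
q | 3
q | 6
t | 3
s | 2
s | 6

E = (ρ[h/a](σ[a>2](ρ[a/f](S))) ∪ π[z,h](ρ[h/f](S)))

Row counts bottom-up:
  S → 6
  ρ[a/f](S) → 6
  σ[a>2](ρ[a/f](S)) → 5
  ρ[h/a](σ[a>2](ρ[a/f](S))) → 5
  S → 6
  ρ[h/f](S) → 6
  π[z,h](ρ[h/f](S)) → 6
  (ρ[h/a](σ[a>2](ρ[a/f](S))) ∪ π[z,h](ρ[h/f](S))) → 11

|E| = 11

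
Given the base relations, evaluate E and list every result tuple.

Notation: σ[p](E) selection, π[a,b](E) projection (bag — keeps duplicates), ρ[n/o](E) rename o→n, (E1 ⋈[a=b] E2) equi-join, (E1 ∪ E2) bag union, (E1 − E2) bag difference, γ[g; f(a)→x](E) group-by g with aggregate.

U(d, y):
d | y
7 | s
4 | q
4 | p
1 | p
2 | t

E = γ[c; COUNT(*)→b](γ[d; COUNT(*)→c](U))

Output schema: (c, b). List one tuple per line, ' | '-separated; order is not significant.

Subexpression sizes:
  U → 5
  γ[d; COUNT(*)→c](U) → 4
  γ[c; COUNT(*)→b](γ[d; COUNT(*)→c](U)) → 2

== RESULT ==
c | b
1 | 3
2 | 1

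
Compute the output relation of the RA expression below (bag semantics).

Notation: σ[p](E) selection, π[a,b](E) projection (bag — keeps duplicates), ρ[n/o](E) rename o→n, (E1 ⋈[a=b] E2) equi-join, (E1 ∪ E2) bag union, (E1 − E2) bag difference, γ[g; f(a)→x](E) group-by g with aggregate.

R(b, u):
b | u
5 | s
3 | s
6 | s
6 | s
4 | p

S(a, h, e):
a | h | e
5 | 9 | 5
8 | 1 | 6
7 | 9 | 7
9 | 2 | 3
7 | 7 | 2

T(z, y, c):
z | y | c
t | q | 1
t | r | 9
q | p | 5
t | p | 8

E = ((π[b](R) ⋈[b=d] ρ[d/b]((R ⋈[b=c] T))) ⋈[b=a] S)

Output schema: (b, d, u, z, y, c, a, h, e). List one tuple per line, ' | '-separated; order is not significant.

Row counts bottom-up:
  R → 5
  π[b](R) → 5
  R → 5
  T → 4
  (R ⋈[b=c] T) → 1
  ρ[d/b]((R ⋈[b=c] T)) → 1
  (π[b](R) ⋈[b=d] ρ[d/b]((R ⋈[b=c] T))) → 1
  S → 5
  ((π[b](R) ⋈[b=d] ρ[d/b]((R ⋈[b=c] T))) ⋈[b=a] S) → 1

== RESULT ==
b | d | u | z | y | c | a | h | e
5 | 5 | s | q | p | 5 | 5 | 9 | 5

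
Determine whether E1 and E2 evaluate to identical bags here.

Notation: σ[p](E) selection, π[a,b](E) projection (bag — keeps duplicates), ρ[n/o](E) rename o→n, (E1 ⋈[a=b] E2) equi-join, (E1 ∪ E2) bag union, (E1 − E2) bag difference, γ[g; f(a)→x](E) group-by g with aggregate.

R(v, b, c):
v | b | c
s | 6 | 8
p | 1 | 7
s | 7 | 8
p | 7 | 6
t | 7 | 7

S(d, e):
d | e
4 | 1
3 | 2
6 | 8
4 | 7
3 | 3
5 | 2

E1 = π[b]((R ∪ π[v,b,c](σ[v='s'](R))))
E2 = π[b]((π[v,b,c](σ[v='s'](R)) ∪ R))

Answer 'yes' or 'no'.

E1 subexpression sizes:
  R → 5
  R → 5
  σ[v='s'](R) → 2
  π[v,b,c](σ[v='s'](R)) → 2
  (R ∪ π[v,b,c](σ[v='s'](R))) → 7
  π[b]((R ∪ π[v,b,c](σ[v='s'](R)))) → 7
E2 subexpression sizes:
  R → 5
  σ[v='s'](R) → 2
  π[v,b,c](σ[v='s'](R)) → 2
  R → 5
  (π[v,b,c](σ[v='s'](R)) ∪ R) → 7
  π[b]((π[v,b,c](σ[v='s'](R)) ∪ R)) → 7

E1 and E2 produce the same multiset:
b
1
6
6
7
7
7
7

yes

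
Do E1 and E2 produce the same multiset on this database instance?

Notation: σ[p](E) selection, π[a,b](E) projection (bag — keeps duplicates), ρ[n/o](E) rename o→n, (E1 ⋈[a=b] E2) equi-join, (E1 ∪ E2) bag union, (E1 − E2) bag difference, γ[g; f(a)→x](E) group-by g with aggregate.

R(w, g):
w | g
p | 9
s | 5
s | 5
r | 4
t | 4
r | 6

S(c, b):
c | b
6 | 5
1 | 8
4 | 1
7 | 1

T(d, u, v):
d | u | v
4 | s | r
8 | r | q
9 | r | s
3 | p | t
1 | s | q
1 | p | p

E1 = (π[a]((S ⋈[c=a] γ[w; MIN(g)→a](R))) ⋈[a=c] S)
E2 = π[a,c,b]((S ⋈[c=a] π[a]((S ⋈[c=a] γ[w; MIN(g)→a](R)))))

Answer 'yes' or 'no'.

E1 row counts bottom-up:
  S → 4
  R → 6
  γ[w; MIN(g)→a](R) → 4
  (S ⋈[c=a] γ[w; MIN(g)→a](R)) → 2
  π[a]((S ⋈[c=a] γ[w; MIN(g)→a](R))) → 2
  S → 4
  (π[a]((S ⋈[c=a] γ[w; MIN(g)→a](R))) ⋈[a=c] S) → 2
E2 row counts bottom-up:
  S → 4
  S → 4
  R → 6
  γ[w; MIN(g)→a](R) → 4
  (S ⋈[c=a] γ[w; MIN(g)→a](R)) → 2
  π[a]((S ⋈[c=a] γ[w; MIN(g)→a](R))) → 2
  (S ⋈[c=a] π[a]((S ⋈[c=a] γ[w; MIN(g)→a](R)))) → 2
  π[a,c,b]((S ⋈[c=a] π[a]((S ⋈[c=a] γ[w; MIN(g)→a](R))))) → 2

E1 and E2 produce the same multiset:
a | c | b
4 | 4 | 1
4 | 4 | 1

yes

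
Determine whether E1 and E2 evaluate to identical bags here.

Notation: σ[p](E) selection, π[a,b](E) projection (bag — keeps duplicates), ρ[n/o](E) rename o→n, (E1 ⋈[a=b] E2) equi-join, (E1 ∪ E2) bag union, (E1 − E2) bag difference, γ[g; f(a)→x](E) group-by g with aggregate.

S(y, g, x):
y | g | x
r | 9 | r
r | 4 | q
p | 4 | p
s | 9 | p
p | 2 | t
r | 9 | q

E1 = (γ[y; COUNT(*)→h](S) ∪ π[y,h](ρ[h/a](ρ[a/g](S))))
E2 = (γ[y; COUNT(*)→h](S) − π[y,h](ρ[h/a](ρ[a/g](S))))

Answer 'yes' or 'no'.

E1 row counts bottom-up:
  S → 6
  γ[y; COUNT(*)→h](S) → 3
  S → 6
  ρ[a/g](S) → 6
  ρ[h/a](ρ[a/g](S)) → 6
  π[y,h](ρ[h/a](ρ[a/g](S))) → 6
  (γ[y; COUNT(*)→h](S) ∪ π[y,h](ρ[h/a](ρ[a/g](S)))) → 9
E2 row counts bottom-up:
  S → 6
  γ[y; COUNT(*)→h](S) → 3
  S → 6
  ρ[a/g](S) → 6
  ρ[h/a](ρ[a/g](S)) → 6
  π[y,h](ρ[h/a](ρ[a/g](S))) → 6
  (γ[y; COUNT(*)→h](S) − π[y,h](ρ[h/a](ρ[a/g](S)))) → 2

E1 result:
y | h
p | 2
p | 2
p | 4
r | 3
r | 4
r | 9
r | 9
s | 1
s | 9
E2 result:
y | h
r | 3
s | 1
Witness: ('s', 9) appears 1× in E1 but 0× in E2.

no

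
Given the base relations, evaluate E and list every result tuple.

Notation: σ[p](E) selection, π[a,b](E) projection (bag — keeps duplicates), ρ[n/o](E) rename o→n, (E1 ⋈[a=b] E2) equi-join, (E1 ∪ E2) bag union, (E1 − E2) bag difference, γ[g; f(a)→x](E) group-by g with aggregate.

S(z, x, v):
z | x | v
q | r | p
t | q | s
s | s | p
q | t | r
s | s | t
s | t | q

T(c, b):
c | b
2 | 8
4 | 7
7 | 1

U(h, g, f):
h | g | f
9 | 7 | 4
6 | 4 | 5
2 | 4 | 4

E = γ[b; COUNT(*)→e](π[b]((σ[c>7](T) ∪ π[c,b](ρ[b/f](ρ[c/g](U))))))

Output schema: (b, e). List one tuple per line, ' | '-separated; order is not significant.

Stepwise |·|:
  T → 3
  σ[c>7](T) → 0
  U → 3
  ρ[c/g](U) → 3
  ρ[b/f](ρ[c/g](U)) → 3
  π[c,b](ρ[b/f](ρ[c/g](U))) → 3
  (σ[c>7](T) ∪ π[c,b](ρ[b/f](ρ[c/g](U)))) → 3
  π[b]((σ[c>7](T) ∪ π[c,b](ρ[b/f](ρ[c/g](U))))) → 3
  γ[b; COUNT(*)→e](π[b]((σ[c>7](T) ∪ π[c,b](ρ[b/f](ρ[c/g](U)))))) → 2

== RESULT ==
b | e
4 | 2
5 | 1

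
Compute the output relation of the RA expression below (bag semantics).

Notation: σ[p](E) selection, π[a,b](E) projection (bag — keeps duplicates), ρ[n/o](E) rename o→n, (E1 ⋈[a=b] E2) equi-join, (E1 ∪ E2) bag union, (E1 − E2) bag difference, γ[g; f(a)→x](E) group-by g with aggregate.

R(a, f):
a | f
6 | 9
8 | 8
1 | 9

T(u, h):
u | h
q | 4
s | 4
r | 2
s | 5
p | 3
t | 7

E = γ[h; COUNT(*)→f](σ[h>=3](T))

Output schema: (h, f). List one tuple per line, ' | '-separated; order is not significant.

Stepwise |·|:
  T → 6
  σ[h>=3](T) → 5
  γ[h; COUNT(*)→f](σ[h>=3](T)) → 4

== RESULT ==
h | f
3 | 1
4 | 2
5 | 1
7 | 1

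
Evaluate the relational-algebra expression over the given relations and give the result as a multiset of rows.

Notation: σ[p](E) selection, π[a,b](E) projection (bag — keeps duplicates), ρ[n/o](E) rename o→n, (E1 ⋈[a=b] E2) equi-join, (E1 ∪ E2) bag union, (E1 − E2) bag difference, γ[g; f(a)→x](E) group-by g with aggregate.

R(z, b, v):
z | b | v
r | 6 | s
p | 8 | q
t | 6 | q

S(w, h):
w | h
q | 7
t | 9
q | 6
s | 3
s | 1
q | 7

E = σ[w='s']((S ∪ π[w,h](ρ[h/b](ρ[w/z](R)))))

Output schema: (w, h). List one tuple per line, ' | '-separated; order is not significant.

Per-node cardinality:
  S → 6
  R → 3
  ρ[w/z](R) → 3
  ρ[h/b](ρ[w/z](R)) → 3
  π[w,h](ρ[h/b](ρ[w/z](R))) → 3
  (S ∪ π[w,h](ρ[h/b](ρ[w/z](R)))) → 9
  σ[w='s']((S ∪ π[w,h](ρ[h/b](ρ[w/z](R))))) → 2

== RESULT ==
w | h
s | 1
s | 3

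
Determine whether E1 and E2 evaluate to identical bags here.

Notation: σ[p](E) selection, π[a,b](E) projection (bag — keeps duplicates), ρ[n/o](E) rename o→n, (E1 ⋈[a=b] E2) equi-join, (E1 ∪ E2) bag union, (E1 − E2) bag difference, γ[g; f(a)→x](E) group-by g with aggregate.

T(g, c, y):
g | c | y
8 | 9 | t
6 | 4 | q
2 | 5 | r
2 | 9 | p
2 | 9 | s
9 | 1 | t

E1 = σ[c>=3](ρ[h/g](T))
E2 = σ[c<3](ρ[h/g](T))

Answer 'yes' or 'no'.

E1 row counts bottom-up:
  T → 6
  ρ[h/g](T) → 6
  σ[c>=3](ρ[h/g](T)) → 5
E2 row counts bottom-up:
  T → 6
  ρ[h/g](T) → 6
  σ[c<3](ρ[h/g](T)) → 1

E1 result:
h | c | y
2 | 5 | r
2 | 9 | p
2 | 9 | s
6 | 4 | q
8 | 9 | t
E2 result:
h | c | y
9 | 1 | t
Witness: (2, 9, 's') appears 1× in E1 but 0× in E2.

no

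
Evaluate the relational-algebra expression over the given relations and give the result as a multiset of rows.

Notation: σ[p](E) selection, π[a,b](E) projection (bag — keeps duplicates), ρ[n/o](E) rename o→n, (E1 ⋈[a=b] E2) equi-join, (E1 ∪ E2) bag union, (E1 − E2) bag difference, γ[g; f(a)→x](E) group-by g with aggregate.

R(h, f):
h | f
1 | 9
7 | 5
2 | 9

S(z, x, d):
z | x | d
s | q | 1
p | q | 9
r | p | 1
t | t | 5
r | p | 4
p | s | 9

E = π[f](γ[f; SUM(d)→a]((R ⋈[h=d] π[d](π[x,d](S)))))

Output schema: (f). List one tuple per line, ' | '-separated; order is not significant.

Stepwise |·|:
  R → 3
  S → 6
  π[x,d](S) → 6
  π[d](π[x,d](S)) → 6
  (R ⋈[h=d] π[d](π[x,d](S))) → 2
  γ[f; SUM(d)→a]((R ⋈[h=d] π[d](π[x,d](S)))) → 1
  π[f](γ[f; SUM(d)→a]((R ⋈[h=d] π[d](π[x,d](S))))) → 1

== RESULT ==
f
9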